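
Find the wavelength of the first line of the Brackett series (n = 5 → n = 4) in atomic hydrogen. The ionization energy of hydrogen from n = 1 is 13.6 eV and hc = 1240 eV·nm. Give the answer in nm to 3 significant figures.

The Brackett series terminates on n_f = 4; the first line has n_i = 4+1 = 5.
ΔE = 13.60 × (1/4² − 1/5²) = 0.3060 eV.
λ = 1240 / 0.3060 = 4050 nm.

4050 nm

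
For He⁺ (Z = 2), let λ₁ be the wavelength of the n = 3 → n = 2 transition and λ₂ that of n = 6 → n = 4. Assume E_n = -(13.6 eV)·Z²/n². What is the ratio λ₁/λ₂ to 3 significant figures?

0.250

λ ∝ 1/ΔE ∝ 1/(1/n_f² − 1/n_i²), and the Z² and hc factors cancel in the ratio.
λ₁/λ₂ = (1/4² − 1/6²)/(1/2² − 1/3²) = 0.03472/0.1389 = 0.250.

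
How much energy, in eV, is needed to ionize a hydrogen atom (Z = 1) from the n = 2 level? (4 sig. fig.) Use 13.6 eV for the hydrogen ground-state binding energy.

E_2 = −13.60/4 = −3.400 eV, so ionization (to E = 0) requires 3.400 eV.

3.400 eV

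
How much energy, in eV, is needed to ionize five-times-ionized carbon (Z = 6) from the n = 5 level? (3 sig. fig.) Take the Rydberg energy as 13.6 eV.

19.6 eV

E_n = −13.6 Z²/n² = −489.6/n² eV for Z = 6.
E_5 = −489.6/25 = −19.6 eV, so ionization (to E = 0) requires 19.6 eV.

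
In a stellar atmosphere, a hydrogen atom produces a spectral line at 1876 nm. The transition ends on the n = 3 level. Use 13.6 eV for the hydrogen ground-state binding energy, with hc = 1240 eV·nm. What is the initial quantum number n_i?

n_i = 4

The photon energy is ΔE = hc/λ = 1240 / 1876 = 0.6610 eV.
With Z = 1, ΔE = 13.60 × (1/n_f² − 1/n_i²), so 1/n_f² − 1/n_i² = 0.04860.
With n_f = 3: 1/n_i² = 1/9 − 0.04860 = 0.06251, so n_i ≈ 4.00.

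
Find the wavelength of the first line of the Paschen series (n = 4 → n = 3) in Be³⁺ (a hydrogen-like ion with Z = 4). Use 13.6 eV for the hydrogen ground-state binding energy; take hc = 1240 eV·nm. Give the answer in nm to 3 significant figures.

The Paschen series terminates on n_f = 3; the first line has n_i = 3+1 = 4.
ΔE = 217.6 × (1/3² − 1/4²) = 10.58 eV.
λ = 1240 / 10.58 = 117 nm.

117 nm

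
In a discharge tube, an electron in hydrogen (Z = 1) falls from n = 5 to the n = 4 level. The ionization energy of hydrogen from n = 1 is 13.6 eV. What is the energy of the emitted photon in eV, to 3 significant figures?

E_5 = −13.60/25 = −0.5440 eV and E_4 = −13.60/16 = −0.8500 eV.
The photon energy is |E_5 − E_4| = 0.306 eV.

0.306 eV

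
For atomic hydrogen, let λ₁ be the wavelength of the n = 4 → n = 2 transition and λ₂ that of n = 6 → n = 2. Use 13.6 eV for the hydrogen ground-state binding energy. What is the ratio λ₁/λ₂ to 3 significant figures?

λ ∝ 1/ΔE ∝ 1/(1/n_f² − 1/n_i²), and the Z² and hc factors cancel in the ratio.
λ₁/λ₂ = (1/2² − 1/6²)/(1/2² − 1/4²) = 0.2222/0.1875 = 1.19.

1.19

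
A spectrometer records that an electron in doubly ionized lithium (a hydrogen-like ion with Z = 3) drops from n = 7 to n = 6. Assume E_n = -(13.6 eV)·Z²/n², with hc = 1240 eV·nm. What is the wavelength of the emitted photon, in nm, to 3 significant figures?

1370 nm

For Z = 3 the level energies scale as Z², so the effective Rydberg energy is 13.6 × 9 = 122.4 eV.
ΔE = 122.4 × (1/6² − 1/7²) = 122.4 × 0.007370 = 0.9020 eV.
λ = hc/ΔE = 1240 / 0.9020 = 1370 nm.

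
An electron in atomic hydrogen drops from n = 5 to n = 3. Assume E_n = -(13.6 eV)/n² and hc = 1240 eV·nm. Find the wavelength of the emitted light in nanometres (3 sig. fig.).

ΔE = 13.60 × (1/3² − 1/5²) = 13.60 × 0.07111 = 0.9671 eV.
λ = hc/ΔE = 1240 / 0.9671 = 1280 nm.

1280 nm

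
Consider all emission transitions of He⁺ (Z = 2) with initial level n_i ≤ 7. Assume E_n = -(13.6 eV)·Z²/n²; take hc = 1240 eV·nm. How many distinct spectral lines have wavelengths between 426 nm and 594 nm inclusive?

Enumerate all n_i → n_f pairs with 1 ≤ n_f < n_i ≤ 7 and compute λ = 1240 / [13.6·4·(1/n_f² − 1/n_i²)].
Lines falling in [426, 594] nm: 4→3 (468.9 nm), 7→4 (541.5 nm).

2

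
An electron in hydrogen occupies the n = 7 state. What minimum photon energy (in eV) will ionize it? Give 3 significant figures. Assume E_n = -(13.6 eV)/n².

E_7 = −13.60/49 = −0.278 eV, so ionization (to E = 0) requires 0.278 eV.

0.278 eV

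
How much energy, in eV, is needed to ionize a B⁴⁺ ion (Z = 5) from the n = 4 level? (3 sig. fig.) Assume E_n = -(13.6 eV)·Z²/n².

E_n = −13.6 Z²/n² = −340.0/n² eV for Z = 5.
E_4 = −340.0/16 = −21.3 eV, so ionization (to E = 0) requires 21.3 eV.

21.3 eV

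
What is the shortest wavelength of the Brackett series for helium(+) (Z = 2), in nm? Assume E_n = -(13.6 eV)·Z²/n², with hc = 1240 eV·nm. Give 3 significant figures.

The Brackett series has lower level n_f = 4; the series limit corresponds to n_i → ∞.
ΔE_max = 13.6 × 4 / 4² = 3.400 eV.
λ_min = 1240 / 3.400 = 365 nm.

365 nm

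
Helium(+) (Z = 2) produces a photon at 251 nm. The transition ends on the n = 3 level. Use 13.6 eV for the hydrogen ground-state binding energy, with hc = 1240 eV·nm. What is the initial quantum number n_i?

The photon energy is ΔE = hc/λ = 1240 / 251 = 4.940 eV.
With Z = 2, ΔE = 54.40 × (1/n_f² − 1/n_i²), so 1/n_f² − 1/n_i² = 0.09081.
With n_f = 3: 1/n_i² = 1/9 − 0.09081 = 0.02030, so n_i ≈ 7.02.

n_i = 7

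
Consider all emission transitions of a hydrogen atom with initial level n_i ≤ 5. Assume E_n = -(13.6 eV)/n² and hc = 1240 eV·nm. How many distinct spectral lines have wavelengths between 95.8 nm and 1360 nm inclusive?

7

Enumerate all n_i → n_f pairs with 1 ≤ n_f < n_i ≤ 5 and compute λ = 1240 / [13.6·1·(1/n_f² − 1/n_i²)].
Lines falling in [95.8, 1360] nm: 4→1 (97.25 nm), 3→1 (102.6 nm), 2→1 (121.6 nm), 5→2 (434.2 nm), 4→2 (486.3 nm), 3→2 (656.5 nm), 5→3 (1282 nm).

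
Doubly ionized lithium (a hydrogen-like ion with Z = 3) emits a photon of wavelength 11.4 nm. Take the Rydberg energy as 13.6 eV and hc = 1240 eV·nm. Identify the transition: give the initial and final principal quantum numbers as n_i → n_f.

n_i = 3, n_f = 1

The photon energy is ΔE = hc/λ = 1240 / 11.4 = 108.8 eV.
With Z = 3, ΔE = 122.4 × (1/n_f² − 1/n_i²), so 1/n_f² − 1/n_i² = 0.8887.
Trying n_f = 1 gives 1/n_i² = 0.1113, i.e. n_i ≈ 3; this pair matches.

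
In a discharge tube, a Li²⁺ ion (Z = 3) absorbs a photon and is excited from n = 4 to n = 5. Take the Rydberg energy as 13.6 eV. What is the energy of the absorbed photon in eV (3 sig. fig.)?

2.75 eV

The Bohr energies scale as Z², so for Z = 3: E_n = −122.4/n² eV.
E_5 = −122.4/25 = −4.896 eV and E_4 = −122.4/16 = −7.650 eV.
The photon energy is |E_5 − E_4| = 2.75 eV.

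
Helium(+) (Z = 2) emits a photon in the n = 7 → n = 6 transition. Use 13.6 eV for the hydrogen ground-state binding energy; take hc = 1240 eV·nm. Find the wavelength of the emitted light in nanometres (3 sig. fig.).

For Z = 2 the level energies scale as Z², so the effective Rydberg energy is 13.6 × 4 = 54.40 eV.
ΔE = 54.40 × (1/6² − 1/7²) = 54.40 × 0.007370 = 0.4009 eV.
λ = hc/ΔE = 1240 / 0.4009 = 3090 nm.

3090 nm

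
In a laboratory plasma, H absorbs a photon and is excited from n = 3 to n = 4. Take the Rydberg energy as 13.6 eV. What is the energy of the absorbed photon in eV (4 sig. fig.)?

E_4 = −13.60/16 = −0.8500 eV and E_3 = −13.60/9 = −1.511 eV.
The photon energy is |E_4 − E_3| = 0.6611 eV.

0.6611 eV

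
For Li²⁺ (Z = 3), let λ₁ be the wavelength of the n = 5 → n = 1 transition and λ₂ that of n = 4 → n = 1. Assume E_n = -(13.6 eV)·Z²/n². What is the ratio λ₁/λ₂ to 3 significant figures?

λ ∝ 1/ΔE ∝ 1/(1/n_f² − 1/n_i²), and the Z² and hc factors cancel in the ratio.
λ₁/λ₂ = (1/1² − 1/4²)/(1/1² − 1/5²) = 0.9375/0.9600 = 0.977.

0.977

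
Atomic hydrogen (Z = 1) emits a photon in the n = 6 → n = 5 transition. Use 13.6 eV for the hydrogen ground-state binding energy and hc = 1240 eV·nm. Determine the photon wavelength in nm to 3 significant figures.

7460 nm

ΔE = 13.60 × (1/5² − 1/6²) = 13.60 × 0.01222 = 0.1662 eV.
λ = hc/ΔE = 1240 / 0.1662 = 7460 nm.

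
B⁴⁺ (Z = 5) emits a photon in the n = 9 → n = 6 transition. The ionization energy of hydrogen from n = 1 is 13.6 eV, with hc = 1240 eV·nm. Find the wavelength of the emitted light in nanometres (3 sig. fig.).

236 nm

For Z = 5 the level energies scale as Z², so the effective Rydberg energy is 13.6 × 25 = 340.0 eV.
ΔE = 340.0 × (1/6² − 1/9²) = 340.0 × 0.01543 = 5.247 eV.
λ = hc/ΔE = 1240 / 5.247 = 236 nm.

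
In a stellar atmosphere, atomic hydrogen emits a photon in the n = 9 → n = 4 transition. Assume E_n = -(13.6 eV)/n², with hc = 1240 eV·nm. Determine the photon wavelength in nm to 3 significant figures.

1820 nm

ΔE = 13.60 × (1/4² − 1/9²) = 13.60 × 0.05015 = 0.6821 eV.
λ = hc/ΔE = 1240 / 0.6821 = 1820 nm.
This line belongs to the Brackett series.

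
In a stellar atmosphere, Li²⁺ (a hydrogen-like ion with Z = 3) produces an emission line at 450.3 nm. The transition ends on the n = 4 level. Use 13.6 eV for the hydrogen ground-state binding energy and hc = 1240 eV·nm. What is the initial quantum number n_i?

n_i = 5

The photon energy is ΔE = hc/λ = 1240 / 450.3 = 2.754 eV.
With Z = 3, ΔE = 122.4 × (1/n_f² − 1/n_i²), so 1/n_f² − 1/n_i² = 0.02250.
With n_f = 4: 1/n_i² = 1/16 − 0.02250 = 0.04000, so n_i ≈ 5.00.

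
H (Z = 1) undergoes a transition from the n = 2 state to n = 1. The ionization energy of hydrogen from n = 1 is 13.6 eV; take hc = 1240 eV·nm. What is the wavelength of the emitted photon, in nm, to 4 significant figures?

121.6 nm

ΔE = 13.60 × (1/1² − 1/2²) = 13.60 × 0.7500 = 10.20 eV.
λ = hc/ΔE = 1240 / 10.20 = 121.6 nm.
This line belongs to the Lyman series.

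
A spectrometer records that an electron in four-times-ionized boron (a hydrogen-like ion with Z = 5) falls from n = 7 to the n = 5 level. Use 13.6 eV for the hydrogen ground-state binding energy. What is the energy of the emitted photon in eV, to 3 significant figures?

6.66 eV

The Bohr energies scale as Z², so for Z = 5: E_n = −340.0/n² eV.
E_7 = −340.0/49 = −6.939 eV and E_5 = −340.0/25 = −13.60 eV.
The photon energy is |E_7 − E_5| = 6.66 eV.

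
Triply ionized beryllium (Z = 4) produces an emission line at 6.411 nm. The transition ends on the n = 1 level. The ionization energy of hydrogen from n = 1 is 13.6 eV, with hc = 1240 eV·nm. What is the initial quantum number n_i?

n_i = 3

The photon energy is ΔE = hc/λ = 1240 / 6.411 = 193.4 eV.
With Z = 4, ΔE = 217.6 × (1/n_f² − 1/n_i²), so 1/n_f² − 1/n_i² = 0.8889.
With n_f = 1: 1/n_i² = 1/1 − 0.8889 = 0.1111, so n_i ≈ 3.00.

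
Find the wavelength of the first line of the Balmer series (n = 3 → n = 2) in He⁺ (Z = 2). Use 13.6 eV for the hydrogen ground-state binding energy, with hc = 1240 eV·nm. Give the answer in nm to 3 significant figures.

The Balmer series terminates on n_f = 2; the first line has n_i = 2+1 = 3.
ΔE = 54.40 × (1/2² − 1/3²) = 7.556 eV.
λ = 1240 / 7.556 = 164 nm.

164 nm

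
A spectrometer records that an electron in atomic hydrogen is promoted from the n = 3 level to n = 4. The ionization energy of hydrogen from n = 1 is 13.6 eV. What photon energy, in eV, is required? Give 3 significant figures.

E_4 = −13.60/16 = −0.8500 eV and E_3 = −13.60/9 = −1.511 eV.
The photon energy is |E_4 − E_3| = 0.661 eV.

0.661 eV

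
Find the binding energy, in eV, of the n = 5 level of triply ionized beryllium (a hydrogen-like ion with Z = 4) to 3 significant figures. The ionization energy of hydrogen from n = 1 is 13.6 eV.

E_n = −13.6 Z²/n² = −217.6/n² eV for Z = 4.
E_5 = −217.6/25 = −8.70 eV, so ionization (to E = 0) requires 8.70 eV.

8.70 eV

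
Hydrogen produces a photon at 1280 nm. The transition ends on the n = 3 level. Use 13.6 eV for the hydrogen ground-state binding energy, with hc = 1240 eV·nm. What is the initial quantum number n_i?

n_i = 5

The photon energy is ΔE = hc/λ = 1240 / 1280 = 0.9688 eV.
With Z = 1, ΔE = 13.60 × (1/n_f² − 1/n_i²), so 1/n_f² − 1/n_i² = 0.07123.
With n_f = 3: 1/n_i² = 1/9 − 0.07123 = 0.03988, so n_i ≈ 5.01.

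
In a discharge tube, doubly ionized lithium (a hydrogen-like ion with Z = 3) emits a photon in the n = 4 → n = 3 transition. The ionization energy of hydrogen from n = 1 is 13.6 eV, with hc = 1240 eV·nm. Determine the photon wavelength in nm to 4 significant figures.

208.4 nm

For Z = 3 the level energies scale as Z², so the effective Rydberg energy is 13.6 × 9 = 122.4 eV.
ΔE = 122.4 × (1/3² − 1/4²) = 122.4 × 0.04861 = 5.950 eV.
λ = hc/ΔE = 1240 / 5.950 = 208.4 nm.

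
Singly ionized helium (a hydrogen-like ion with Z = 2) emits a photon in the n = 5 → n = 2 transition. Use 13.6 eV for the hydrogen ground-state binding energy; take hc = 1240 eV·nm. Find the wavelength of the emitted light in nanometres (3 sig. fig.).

For Z = 2 the level energies scale as Z², so the effective Rydberg energy is 13.6 × 4 = 54.40 eV.
ΔE = 54.40 × (1/2² − 1/5²) = 54.40 × 0.2100 = 11.42 eV.
λ = hc/ΔE = 1240 / 11.42 = 109 nm.

109 nm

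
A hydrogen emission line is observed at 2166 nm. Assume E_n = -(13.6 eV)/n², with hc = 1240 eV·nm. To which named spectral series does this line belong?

ΔE = 1240/2166 = 0.5725 eV.
This matches 13.6 × (1/4² − 1/7²), so n_f = 4: the Brackett series.

Brackett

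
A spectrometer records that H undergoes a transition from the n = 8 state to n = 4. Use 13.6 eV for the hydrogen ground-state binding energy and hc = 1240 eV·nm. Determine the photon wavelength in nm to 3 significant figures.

1950 nm

ΔE = 13.60 × (1/4² − 1/8²) = 13.60 × 0.04688 = 0.6375 eV.
λ = hc/ΔE = 1240 / 0.6375 = 1950 nm.
This line belongs to the Brackett series.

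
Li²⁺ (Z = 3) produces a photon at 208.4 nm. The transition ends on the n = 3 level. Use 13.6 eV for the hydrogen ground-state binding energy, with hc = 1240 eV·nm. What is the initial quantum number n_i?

n_i = 4

The photon energy is ΔE = hc/λ = 1240 / 208.4 = 5.950 eV.
With Z = 3, ΔE = 122.4 × (1/n_f² − 1/n_i²), so 1/n_f² − 1/n_i² = 0.04861.
With n_f = 3: 1/n_i² = 1/9 − 0.04861 = 0.06250, so n_i ≈ 4.00.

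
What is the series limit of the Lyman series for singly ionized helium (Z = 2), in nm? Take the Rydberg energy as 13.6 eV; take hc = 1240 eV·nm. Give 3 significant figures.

The Lyman series has lower level n_f = 1; the series limit corresponds to n_i → ∞.
ΔE_max = 13.6 × 4 / 1² = 54.40 eV.
λ_min = 1240 / 54.40 = 22.8 nm.

22.8 nm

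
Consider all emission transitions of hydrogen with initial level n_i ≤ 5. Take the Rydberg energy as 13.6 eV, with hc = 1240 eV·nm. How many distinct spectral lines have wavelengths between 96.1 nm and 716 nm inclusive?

6

Enumerate all n_i → n_f pairs with 1 ≤ n_f < n_i ≤ 5 and compute λ = 1240 / [13.6·1·(1/n_f² − 1/n_i²)].
Lines falling in [96.1, 716] nm: 4→1 (97.25 nm), 3→1 (102.6 nm), 2→1 (121.6 nm), 5→2 (434.2 nm), 4→2 (486.3 nm), 3→2 (656.5 nm).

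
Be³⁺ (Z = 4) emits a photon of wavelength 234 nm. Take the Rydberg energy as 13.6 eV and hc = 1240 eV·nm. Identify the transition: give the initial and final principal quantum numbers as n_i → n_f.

The photon energy is ΔE = hc/λ = 1240 / 234 = 5.299 eV.
With Z = 4, ΔE = 217.6 × (1/n_f² − 1/n_i²), so 1/n_f² − 1/n_i² = 0.02435.
Trying n_f = 5 gives 1/n_i² = 0.01565, i.e. n_i ≈ 8; this pair matches.

n_i = 8, n_f = 5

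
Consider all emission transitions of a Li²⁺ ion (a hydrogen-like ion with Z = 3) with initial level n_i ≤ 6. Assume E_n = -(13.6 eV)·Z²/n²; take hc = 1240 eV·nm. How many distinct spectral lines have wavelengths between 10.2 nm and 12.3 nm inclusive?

4

Enumerate all n_i → n_f pairs with 1 ≤ n_f < n_i ≤ 6 and compute λ = 1240 / [13.6·9·(1/n_f² − 1/n_i²)].
Lines falling in [10.2, 12.3] nm: 6→1 (10.42 nm), 5→1 (10.55 nm), 4→1 (10.81 nm), 3→1 (11.40 nm).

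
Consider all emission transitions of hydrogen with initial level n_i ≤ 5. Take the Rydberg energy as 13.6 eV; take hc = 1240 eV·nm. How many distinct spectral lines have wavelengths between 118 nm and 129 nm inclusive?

1

Enumerate all n_i → n_f pairs with 1 ≤ n_f < n_i ≤ 5 and compute λ = 1240 / [13.6·1·(1/n_f² − 1/n_i²)].
Lines falling in [118, 129] nm: 2→1 (121.6 nm).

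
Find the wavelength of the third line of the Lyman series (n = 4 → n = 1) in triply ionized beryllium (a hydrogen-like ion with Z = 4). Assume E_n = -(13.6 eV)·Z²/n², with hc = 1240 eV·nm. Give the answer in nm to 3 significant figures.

The Lyman series terminates on n_f = 1; the third line has n_i = 1+3 = 4.
ΔE = 217.6 × (1/1² − 1/4²) = 204.0 eV.
λ = 1240 / 204.0 = 6.08 nm.

6.08 nm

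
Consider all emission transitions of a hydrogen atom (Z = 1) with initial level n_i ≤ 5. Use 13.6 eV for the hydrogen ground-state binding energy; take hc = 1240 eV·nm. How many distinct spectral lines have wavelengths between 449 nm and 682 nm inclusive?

2

Enumerate all n_i → n_f pairs with 1 ≤ n_f < n_i ≤ 5 and compute λ = 1240 / [13.6·1·(1/n_f² − 1/n_i²)].
Lines falling in [449, 682] nm: 4→2 (486.3 nm), 3→2 (656.5 nm).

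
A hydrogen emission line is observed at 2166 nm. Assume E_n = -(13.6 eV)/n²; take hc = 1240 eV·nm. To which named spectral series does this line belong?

Brackett

ΔE = 1240/2166 = 0.5725 eV.
This matches 13.6 × (1/4² − 1/7²), so n_f = 4: the Brackett series.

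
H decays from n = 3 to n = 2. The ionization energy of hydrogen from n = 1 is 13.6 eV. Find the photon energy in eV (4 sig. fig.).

1.889 eV

E_3 = −13.60/9 = −1.511 eV and E_2 = −13.60/4 = −3.400 eV.
The photon energy is |E_3 − E_2| = 1.889 eV.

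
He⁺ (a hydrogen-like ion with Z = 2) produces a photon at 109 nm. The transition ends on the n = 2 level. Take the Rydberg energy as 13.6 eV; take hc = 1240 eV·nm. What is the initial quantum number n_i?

The photon energy is ΔE = hc/λ = 1240 / 109 = 11.38 eV.
With Z = 2, ΔE = 54.40 × (1/n_f² − 1/n_i²), so 1/n_f² − 1/n_i² = 0.2091.
With n_f = 2: 1/n_i² = 1/4 − 0.2091 = 0.04088, so n_i ≈ 4.95.

n_i = 5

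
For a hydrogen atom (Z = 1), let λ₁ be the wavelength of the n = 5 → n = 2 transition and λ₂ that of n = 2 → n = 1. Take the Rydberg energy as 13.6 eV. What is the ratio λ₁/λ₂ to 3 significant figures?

λ ∝ 1/ΔE ∝ 1/(1/n_f² − 1/n_i²), and the Z² and hc factors cancel in the ratio.
λ₁/λ₂ = (1/1² − 1/2²)/(1/2² − 1/5²) = 0.7500/0.2100 = 3.57.

3.57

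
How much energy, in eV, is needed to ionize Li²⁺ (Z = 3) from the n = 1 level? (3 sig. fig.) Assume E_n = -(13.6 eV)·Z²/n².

122 eV

E_n = −13.6 Z²/n² = −122.4/n² eV for Z = 3.
E_1 = −122.4/1 = −122 eV, so ionization (to E = 0) requires 122 eV.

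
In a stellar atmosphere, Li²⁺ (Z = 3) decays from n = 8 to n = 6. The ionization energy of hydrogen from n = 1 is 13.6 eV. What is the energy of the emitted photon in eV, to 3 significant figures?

The Bohr energies scale as Z², so for Z = 3: E_n = −122.4/n² eV.
E_8 = −122.4/64 = −1.913 eV and E_6 = −122.4/36 = −3.400 eV.
The photon energy is |E_8 − E_6| = 1.49 eV.

1.49 eV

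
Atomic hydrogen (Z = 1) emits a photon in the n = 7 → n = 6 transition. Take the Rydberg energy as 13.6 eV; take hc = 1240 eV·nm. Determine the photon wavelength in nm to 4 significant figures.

12370 nm

ΔE = 13.60 × (1/6² − 1/7²) = 13.60 × 0.007370 = 0.1002 eV.
λ = hc/ΔE = 1240 / 0.1002 = 12370 nm.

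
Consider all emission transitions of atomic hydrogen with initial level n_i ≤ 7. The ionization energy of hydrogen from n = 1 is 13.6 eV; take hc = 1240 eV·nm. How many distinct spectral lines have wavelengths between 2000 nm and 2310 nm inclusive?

1

Enumerate all n_i → n_f pairs with 1 ≤ n_f < n_i ≤ 7 and compute λ = 1240 / [13.6·1·(1/n_f² − 1/n_i²)].
Lines falling in [2000, 2310] nm: 7→4 (2166 nm).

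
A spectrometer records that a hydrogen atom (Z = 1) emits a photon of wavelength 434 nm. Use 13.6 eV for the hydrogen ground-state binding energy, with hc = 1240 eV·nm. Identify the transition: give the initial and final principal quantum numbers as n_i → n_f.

n_i = 5, n_f = 2

The photon energy is ΔE = hc/λ = 1240 / 434 = 2.857 eV.
With Z = 1, ΔE = 13.60 × (1/n_f² − 1/n_i²), so 1/n_f² − 1/n_i² = 0.2101.
Trying n_f = 2 gives 1/n_i² = 0.03992, i.e. n_i ≈ 5; this pair matches.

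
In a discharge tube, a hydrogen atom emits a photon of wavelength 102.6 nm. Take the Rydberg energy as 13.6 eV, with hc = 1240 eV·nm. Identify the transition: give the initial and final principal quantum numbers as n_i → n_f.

The photon energy is ΔE = hc/λ = 1240 / 102.6 = 12.09 eV.
With Z = 1, ΔE = 13.60 × (1/n_f² − 1/n_i²), so 1/n_f² − 1/n_i² = 0.8887.
Trying n_f = 1 gives 1/n_i² = 0.1113, i.e. n_i ≈ 3; this pair matches.

n_i = 3, n_f = 1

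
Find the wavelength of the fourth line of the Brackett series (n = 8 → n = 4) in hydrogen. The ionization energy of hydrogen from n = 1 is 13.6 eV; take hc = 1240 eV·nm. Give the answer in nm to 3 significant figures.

1950 nm

The Brackett series terminates on n_f = 4; the fourth line has n_i = 4+4 = 8.
ΔE = 13.60 × (1/4² − 1/8²) = 0.6375 eV.
λ = 1240 / 0.6375 = 1950 nm.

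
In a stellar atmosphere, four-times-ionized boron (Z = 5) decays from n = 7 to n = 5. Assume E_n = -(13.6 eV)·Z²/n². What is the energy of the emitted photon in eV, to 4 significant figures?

The Bohr energies scale as Z², so for Z = 5: E_n = −340.0/n² eV.
E_7 = −340.0/49 = −6.939 eV and E_5 = −340.0/25 = −13.60 eV.
The photon energy is |E_7 − E_5| = 6.661 eV.

6.661 eV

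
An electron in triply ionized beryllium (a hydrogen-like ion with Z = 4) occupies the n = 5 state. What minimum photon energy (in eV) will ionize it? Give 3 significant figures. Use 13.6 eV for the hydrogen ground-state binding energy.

8.70 eV

E_n = −13.6 Z²/n² = −217.6/n² eV for Z = 4.
E_5 = −217.6/25 = −8.70 eV, so ionization (to E = 0) requires 8.70 eV.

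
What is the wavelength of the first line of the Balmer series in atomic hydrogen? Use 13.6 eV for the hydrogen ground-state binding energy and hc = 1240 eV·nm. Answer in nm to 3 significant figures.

The Balmer series terminates on n_f = 2; the first line has n_i = 2+1 = 3.
ΔE = 13.60 × (1/2² − 1/3²) = 1.889 eV.
λ = 1240 / 1.889 = 656 nm.

656 nm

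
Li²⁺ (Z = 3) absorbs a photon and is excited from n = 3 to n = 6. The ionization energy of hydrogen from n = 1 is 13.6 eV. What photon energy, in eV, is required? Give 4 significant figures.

The Bohr energies scale as Z², so for Z = 3: E_n = −122.4/n² eV.
E_6 = −122.4/36 = −3.400 eV and E_3 = −122.4/9 = −13.60 eV.
The photon energy is |E_6 − E_3| = 10.20 eV.

10.20 eV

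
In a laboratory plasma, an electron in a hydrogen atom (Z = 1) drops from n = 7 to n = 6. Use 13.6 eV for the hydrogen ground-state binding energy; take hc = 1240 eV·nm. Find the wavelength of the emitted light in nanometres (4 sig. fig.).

12370 nm

ΔE = 13.60 × (1/6² − 1/7²) = 13.60 × 0.007370 = 0.1002 eV.
λ = hc/ΔE = 1240 / 0.1002 = 12370 nm.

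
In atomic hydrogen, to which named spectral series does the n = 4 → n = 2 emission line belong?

Balmer

The series is set by the lower level: n_f = 2 is the Balmer series.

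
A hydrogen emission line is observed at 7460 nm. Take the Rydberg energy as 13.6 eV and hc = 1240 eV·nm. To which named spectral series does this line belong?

Pfund

ΔE = 1240/7460 = 0.1662 eV.
This matches 13.6 × (1/5² − 1/6²), so n_f = 5: the Pfund series.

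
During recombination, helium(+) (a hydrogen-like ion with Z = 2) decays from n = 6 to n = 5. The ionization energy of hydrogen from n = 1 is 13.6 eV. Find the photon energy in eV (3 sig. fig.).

The Bohr energies scale as Z², so for Z = 2: E_n = −54.40/n² eV.
E_6 = −54.40/36 = −1.511 eV and E_5 = −54.40/25 = −2.176 eV.
The photon energy is |E_6 − E_5| = 0.665 eV.

0.665 eV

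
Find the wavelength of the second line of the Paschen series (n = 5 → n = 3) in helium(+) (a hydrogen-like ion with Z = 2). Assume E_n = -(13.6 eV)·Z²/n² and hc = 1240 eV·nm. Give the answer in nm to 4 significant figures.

The Paschen series terminates on n_f = 3; the second line has n_i = 3+2 = 5.
ΔE = 54.40 × (1/3² − 1/5²) = 3.868 eV.
λ = 1240 / 3.868 = 320.5 nm.

320.5 nm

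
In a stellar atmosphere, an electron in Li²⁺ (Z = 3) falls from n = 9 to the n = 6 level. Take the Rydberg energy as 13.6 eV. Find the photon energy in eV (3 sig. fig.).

The Bohr energies scale as Z², so for Z = 3: E_n = −122.4/n² eV.
E_9 = −122.4/81 = −1.511 eV and E_6 = −122.4/36 = −3.400 eV.
The photon energy is |E_9 − E_6| = 1.89 eV.

1.89 eV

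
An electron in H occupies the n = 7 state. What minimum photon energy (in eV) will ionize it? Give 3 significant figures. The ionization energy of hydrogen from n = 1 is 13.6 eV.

0.278 eV

E_7 = −13.60/49 = −0.278 eV, so ionization (to E = 0) requires 0.278 eV.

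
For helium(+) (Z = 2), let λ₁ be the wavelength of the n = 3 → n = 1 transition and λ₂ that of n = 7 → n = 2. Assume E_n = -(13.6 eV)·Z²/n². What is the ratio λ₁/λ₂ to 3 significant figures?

λ ∝ 1/ΔE ∝ 1/(1/n_f² − 1/n_i²), and the Z² and hc factors cancel in the ratio.
λ₁/λ₂ = (1/2² − 1/7²)/(1/1² − 1/3²) = 0.2296/0.8889 = 0.258.

0.258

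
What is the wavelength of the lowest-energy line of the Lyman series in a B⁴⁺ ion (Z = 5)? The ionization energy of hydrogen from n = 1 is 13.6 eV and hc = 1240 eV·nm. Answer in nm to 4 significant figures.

4.863 nm

The Lyman series terminates on n_f = 1; the first line has n_i = 1+1 = 2.
ΔE = 340.0 × (1/1² − 1/2²) = 255.0 eV.
λ = 1240 / 255.0 = 4.863 nm.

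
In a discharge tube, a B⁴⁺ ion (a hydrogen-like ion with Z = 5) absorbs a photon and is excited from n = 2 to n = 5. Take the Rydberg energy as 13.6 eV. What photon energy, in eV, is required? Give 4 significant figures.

The Bohr energies scale as Z², so for Z = 5: E_n = −340.0/n² eV.
E_5 = −340.0/25 = −13.60 eV and E_2 = −340.0/4 = −85.00 eV.
The photon energy is |E_5 − E_2| = 71.40 eV.

71.40 eV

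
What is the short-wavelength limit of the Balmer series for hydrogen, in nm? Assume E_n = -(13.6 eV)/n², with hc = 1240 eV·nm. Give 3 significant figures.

365 nm

The Balmer series has lower level n_f = 2; the series limit corresponds to n_i → ∞.
ΔE_max = 13.6 × 1 / 2² = 3.400 eV.
λ_min = 1240 / 3.400 = 365 nm.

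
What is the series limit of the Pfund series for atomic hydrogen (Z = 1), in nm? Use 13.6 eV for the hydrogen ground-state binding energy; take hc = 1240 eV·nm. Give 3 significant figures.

The Pfund series has lower level n_f = 5; the series limit corresponds to n_i → ∞.
ΔE_max = 13.6 × 1 / 5² = 0.5440 eV.
λ_min = 1240 / 0.5440 = 2280 nm.

2280 nm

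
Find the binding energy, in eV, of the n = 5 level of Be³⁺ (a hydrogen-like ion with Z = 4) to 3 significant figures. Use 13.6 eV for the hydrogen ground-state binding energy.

8.70 eV

E_n = −13.6 Z²/n² = −217.6/n² eV for Z = 4.
E_5 = −217.6/25 = −8.70 eV, so ionization (to E = 0) requires 8.70 eV.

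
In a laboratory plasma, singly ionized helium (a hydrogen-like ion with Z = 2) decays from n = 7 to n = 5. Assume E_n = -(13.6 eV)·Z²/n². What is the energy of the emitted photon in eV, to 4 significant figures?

The Bohr energies scale as Z², so for Z = 2: E_n = −54.40/n² eV.
E_7 = −54.40/49 = −1.110 eV and E_5 = −54.40/25 = −2.176 eV.
The photon energy is |E_7 − E_5| = 1.066 eV.

1.066 eV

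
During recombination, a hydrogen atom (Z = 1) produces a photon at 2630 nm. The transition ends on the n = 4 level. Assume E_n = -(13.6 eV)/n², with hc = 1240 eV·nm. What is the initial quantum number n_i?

n_i = 6

The photon energy is ΔE = hc/λ = 1240 / 2630 = 0.4715 eV.
With Z = 1, ΔE = 13.60 × (1/n_f² − 1/n_i²), so 1/n_f² − 1/n_i² = 0.03467.
With n_f = 4: 1/n_i² = 1/16 − 0.03467 = 0.02783, so n_i ≈ 5.99.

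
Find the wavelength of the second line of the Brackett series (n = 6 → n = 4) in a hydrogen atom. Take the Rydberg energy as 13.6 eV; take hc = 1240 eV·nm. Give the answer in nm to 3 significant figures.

The Brackett series terminates on n_f = 4; the second line has n_i = 4+2 = 6.
ΔE = 13.60 × (1/4² − 1/6²) = 0.4722 eV.
λ = 1240 / 0.4722 = 2630 nm.

2630 nm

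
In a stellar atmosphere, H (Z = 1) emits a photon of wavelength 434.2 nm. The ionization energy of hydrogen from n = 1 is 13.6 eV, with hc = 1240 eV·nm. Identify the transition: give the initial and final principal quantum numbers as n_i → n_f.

The photon energy is ΔE = hc/λ = 1240 / 434.2 = 2.856 eV.
With Z = 1, ΔE = 13.60 × (1/n_f² − 1/n_i²), so 1/n_f² − 1/n_i² = 0.2100.
Trying n_f = 2 gives 1/n_i² = 0.04001, i.e. n_i ≈ 5; this pair matches.

n_i = 5, n_f = 2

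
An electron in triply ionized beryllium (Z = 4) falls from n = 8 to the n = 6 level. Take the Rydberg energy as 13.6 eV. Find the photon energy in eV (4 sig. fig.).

2.644 eV

The Bohr energies scale as Z², so for Z = 4: E_n = −217.6/n² eV.
E_8 = −217.6/64 = −3.400 eV and E_6 = −217.6/36 = −6.044 eV.
The photon energy is |E_8 − E_6| = 2.644 eV.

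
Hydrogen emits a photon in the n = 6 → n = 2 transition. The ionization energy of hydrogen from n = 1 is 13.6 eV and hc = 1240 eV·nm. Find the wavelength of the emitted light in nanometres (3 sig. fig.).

410 nm

ΔE = 13.60 × (1/2² − 1/6²) = 13.60 × 0.2222 = 3.022 eV.
λ = hc/ΔE = 1240 / 3.022 = 410 nm.
This line belongs to the Balmer series.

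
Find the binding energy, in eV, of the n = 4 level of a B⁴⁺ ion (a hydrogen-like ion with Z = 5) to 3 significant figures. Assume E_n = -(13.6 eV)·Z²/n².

21.3 eV

E_n = −13.6 Z²/n² = −340.0/n² eV for Z = 5.
E_4 = −340.0/16 = −21.3 eV, so ionization (to E = 0) requires 21.3 eV.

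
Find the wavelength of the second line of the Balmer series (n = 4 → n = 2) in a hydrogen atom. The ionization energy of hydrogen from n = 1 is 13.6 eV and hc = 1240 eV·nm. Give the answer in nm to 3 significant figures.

The Balmer series terminates on n_f = 2; the second line has n_i = 2+2 = 4.
ΔE = 13.60 × (1/2² − 1/4²) = 2.550 eV.
λ = 1240 / 2.550 = 486 nm.

486 nm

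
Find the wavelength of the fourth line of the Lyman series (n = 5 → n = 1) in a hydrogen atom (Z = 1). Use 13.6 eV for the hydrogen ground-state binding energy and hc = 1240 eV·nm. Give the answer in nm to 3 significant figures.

The Lyman series terminates on n_f = 1; the fourth line has n_i = 1+4 = 5.
ΔE = 13.60 × (1/1² − 1/5²) = 13.06 eV.
λ = 1240 / 13.06 = 95.0 nm.

95.0 nm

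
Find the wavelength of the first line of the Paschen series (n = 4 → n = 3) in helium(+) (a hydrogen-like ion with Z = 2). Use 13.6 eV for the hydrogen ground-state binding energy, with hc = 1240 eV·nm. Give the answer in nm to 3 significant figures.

The Paschen series terminates on n_f = 3; the first line has n_i = 3+1 = 4.
ΔE = 54.40 × (1/3² − 1/4²) = 2.644 eV.
λ = 1240 / 2.644 = 469 nm.

469 nm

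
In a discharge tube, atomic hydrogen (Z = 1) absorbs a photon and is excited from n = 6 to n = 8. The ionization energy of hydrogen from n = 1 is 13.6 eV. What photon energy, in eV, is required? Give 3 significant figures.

0.165 eV

E_8 = −13.60/64 = −0.2125 eV and E_6 = −13.60/36 = −0.3778 eV.
The photon energy is |E_8 − E_6| = 0.165 eV.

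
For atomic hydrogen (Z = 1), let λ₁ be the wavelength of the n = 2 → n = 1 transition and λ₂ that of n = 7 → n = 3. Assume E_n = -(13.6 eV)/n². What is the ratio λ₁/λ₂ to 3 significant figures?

0.121

λ ∝ 1/ΔE ∝ 1/(1/n_f² − 1/n_i²), and the Z² and hc factors cancel in the ratio.
λ₁/λ₂ = (1/3² − 1/7²)/(1/1² − 1/2²) = 0.09070/0.7500 = 0.121.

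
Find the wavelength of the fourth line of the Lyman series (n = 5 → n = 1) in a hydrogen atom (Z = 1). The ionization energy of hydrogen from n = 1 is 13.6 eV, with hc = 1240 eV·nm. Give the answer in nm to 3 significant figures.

95.0 nm

The Lyman series terminates on n_f = 1; the fourth line has n_i = 1+4 = 5.
ΔE = 13.60 × (1/1² − 1/5²) = 13.06 eV.
λ = 1240 / 13.06 = 95.0 nm.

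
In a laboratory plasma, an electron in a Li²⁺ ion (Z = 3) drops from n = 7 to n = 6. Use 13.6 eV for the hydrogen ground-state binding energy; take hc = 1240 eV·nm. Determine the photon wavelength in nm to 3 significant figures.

For Z = 3 the level energies scale as Z², so the effective Rydberg energy is 13.6 × 9 = 122.4 eV.
ΔE = 122.4 × (1/6² − 1/7²) = 122.4 × 0.007370 = 0.9020 eV.
λ = hc/ΔE = 1240 / 0.9020 = 1370 nm.

1370 nm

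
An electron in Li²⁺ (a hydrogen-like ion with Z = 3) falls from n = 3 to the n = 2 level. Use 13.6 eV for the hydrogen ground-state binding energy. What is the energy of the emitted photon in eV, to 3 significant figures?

17.0 eV

The Bohr energies scale as Z², so for Z = 3: E_n = −122.4/n² eV.
E_3 = −122.4/9 = −13.60 eV and E_2 = −122.4/4 = −30.60 eV.
The photon energy is |E_3 − E_2| = 17.0 eV.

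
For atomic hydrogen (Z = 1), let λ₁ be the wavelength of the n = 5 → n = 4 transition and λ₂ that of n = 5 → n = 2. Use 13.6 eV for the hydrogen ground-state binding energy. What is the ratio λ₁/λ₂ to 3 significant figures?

λ ∝ 1/ΔE ∝ 1/(1/n_f² − 1/n_i²), and the Z² and hc factors cancel in the ratio.
λ₁/λ₂ = (1/2² − 1/5²)/(1/4² − 1/5²) = 0.2100/0.02250 = 9.33.

9.33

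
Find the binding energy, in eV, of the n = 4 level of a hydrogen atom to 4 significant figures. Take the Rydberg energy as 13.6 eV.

0.8500 eV

E_4 = −13.60/16 = −0.8500 eV, so ionization (to E = 0) requires 0.8500 eV.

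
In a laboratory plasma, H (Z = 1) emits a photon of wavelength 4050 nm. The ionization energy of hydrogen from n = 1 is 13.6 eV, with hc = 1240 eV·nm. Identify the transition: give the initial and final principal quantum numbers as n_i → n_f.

The photon energy is ΔE = hc/λ = 1240 / 4050 = 0.3062 eV.
With Z = 1, ΔE = 13.60 × (1/n_f² − 1/n_i²), so 1/n_f² − 1/n_i² = 0.02251.
Trying n_f = 4 gives 1/n_i² = 0.03999, i.e. n_i ≈ 5; this pair matches.

n_i = 5, n_f = 4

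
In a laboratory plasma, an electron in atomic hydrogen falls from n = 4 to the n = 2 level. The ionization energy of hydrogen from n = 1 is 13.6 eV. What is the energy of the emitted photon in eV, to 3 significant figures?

E_4 = −13.60/16 = −0.8500 eV and E_2 = −13.60/4 = −3.400 eV.
The photon energy is |E_4 − E_2| = 2.55 eV.

2.55 eV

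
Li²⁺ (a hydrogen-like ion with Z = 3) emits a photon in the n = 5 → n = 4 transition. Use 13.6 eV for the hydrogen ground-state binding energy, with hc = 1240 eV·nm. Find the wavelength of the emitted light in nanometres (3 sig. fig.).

For Z = 3 the level energies scale as Z², so the effective Rydberg energy is 13.6 × 9 = 122.4 eV.
ΔE = 122.4 × (1/4² − 1/5²) = 122.4 × 0.02250 = 2.754 eV.
λ = hc/ΔE = 1240 / 2.754 = 450 nm.

450 nm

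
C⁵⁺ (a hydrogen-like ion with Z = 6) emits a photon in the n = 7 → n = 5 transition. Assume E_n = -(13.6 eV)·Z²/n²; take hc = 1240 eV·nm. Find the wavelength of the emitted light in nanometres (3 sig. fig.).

129 nm

For Z = 6 the level energies scale as Z², so the effective Rydberg energy is 13.6 × 36 = 489.6 eV.
ΔE = 489.6 × (1/5² − 1/7²) = 489.6 × 0.01959 = 9.592 eV.
λ = hc/ΔE = 1240 / 9.592 = 129 nm.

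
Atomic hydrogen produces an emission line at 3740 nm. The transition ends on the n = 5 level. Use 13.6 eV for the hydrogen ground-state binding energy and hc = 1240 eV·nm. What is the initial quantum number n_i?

The photon energy is ΔE = hc/λ = 1240 / 3740 = 0.3316 eV.
With Z = 1, ΔE = 13.60 × (1/n_f² − 1/n_i²), so 1/n_f² − 1/n_i² = 0.02438.
With n_f = 5: 1/n_i² = 1/25 − 0.02438 = 0.01562, so n_i ≈ 8.00.

n_i = 8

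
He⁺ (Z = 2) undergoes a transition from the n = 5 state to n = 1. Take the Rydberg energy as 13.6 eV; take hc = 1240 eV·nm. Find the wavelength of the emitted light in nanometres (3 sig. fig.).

23.7 nm

For Z = 2 the level energies scale as Z², so the effective Rydberg energy is 13.6 × 4 = 54.40 eV.
ΔE = 54.40 × (1/1² − 1/5²) = 54.40 × 0.9600 = 52.22 eV.
λ = hc/ΔE = 1240 / 52.22 = 23.7 nm.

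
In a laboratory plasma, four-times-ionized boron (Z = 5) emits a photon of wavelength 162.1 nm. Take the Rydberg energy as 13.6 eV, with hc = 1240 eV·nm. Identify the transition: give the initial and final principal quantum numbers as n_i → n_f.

n_i = 5, n_f = 4

The photon energy is ΔE = hc/λ = 1240 / 162.1 = 7.650 eV.
With Z = 5, ΔE = 340.0 × (1/n_f² − 1/n_i²), so 1/n_f² − 1/n_i² = 0.02250.
Trying n_f = 4 gives 1/n_i² = 0.04000, i.e. n_i ≈ 5; this pair matches.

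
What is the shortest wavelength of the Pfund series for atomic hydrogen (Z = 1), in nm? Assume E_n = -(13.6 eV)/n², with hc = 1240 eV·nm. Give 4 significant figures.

2279 nm

The Pfund series has lower level n_f = 5; the series limit corresponds to n_i → ∞.
ΔE_max = 13.6 × 1 / 5² = 0.5440 eV.
λ_min = 1240 / 0.5440 = 2279 nm.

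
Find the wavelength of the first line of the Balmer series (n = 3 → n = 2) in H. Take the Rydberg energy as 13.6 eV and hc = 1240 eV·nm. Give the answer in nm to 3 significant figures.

656 nm

The Balmer series terminates on n_f = 2; the first line has n_i = 2+1 = 3.
ΔE = 13.60 × (1/2² − 1/3²) = 1.889 eV.
λ = 1240 / 1.889 = 656 nm.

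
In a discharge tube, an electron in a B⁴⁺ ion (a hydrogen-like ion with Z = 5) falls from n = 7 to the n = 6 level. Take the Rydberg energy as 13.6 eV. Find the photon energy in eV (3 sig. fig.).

The Bohr energies scale as Z², so for Z = 5: E_n = −340.0/n² eV.
E_7 = −340.0/49 = −6.939 eV and E_6 = −340.0/36 = −9.444 eV.
The photon energy is |E_7 − E_6| = 2.51 eV.

2.51 eV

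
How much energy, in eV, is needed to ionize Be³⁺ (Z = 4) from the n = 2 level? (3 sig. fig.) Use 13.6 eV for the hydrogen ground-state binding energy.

E_n = −13.6 Z²/n² = −217.6/n² eV for Z = 4.
E_2 = −217.6/4 = −54.4 eV, so ionization (to E = 0) requires 54.4 eV.

54.4 eV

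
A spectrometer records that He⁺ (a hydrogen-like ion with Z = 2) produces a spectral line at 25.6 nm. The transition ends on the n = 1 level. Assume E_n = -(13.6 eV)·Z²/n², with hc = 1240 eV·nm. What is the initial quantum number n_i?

The photon energy is ΔE = hc/λ = 1240 / 25.6 = 48.44 eV.
With Z = 2, ΔE = 54.40 × (1/n_f² − 1/n_i²), so 1/n_f² − 1/n_i² = 0.8904.
With n_f = 1: 1/n_i² = 1/1 − 0.8904 = 0.1096, so n_i ≈ 3.02.

n_i = 3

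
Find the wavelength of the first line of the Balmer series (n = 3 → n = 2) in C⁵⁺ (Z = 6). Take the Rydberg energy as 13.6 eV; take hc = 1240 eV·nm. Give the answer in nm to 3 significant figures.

18.2 nm

The Balmer series terminates on n_f = 2; the first line has n_i = 2+1 = 3.
ΔE = 489.6 × (1/2² − 1/3²) = 68.00 eV.
λ = 1240 / 68.00 = 18.2 nm.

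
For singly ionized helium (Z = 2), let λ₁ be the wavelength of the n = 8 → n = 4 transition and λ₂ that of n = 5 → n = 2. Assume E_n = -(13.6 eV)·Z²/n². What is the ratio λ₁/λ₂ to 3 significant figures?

λ ∝ 1/ΔE ∝ 1/(1/n_f² − 1/n_i²), and the Z² and hc factors cancel in the ratio.
λ₁/λ₂ = (1/2² − 1/5²)/(1/4² − 1/8²) = 0.2100/0.04688 = 4.48.

4.48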